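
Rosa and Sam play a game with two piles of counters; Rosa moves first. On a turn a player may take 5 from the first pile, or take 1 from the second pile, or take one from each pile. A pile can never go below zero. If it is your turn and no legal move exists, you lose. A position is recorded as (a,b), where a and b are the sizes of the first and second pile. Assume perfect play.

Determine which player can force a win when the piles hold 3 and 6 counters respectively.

Build the W/L table. Terminal = L. A non-terminal position is W if it has a move to some L; otherwise it is L.
No move ever increases a pile, so every position that can arise here has a ≤ 3 and b ≤ 6; it is enough to label the cells with 0 ≤ a ≤ 3 and 0 ≤ b ≤ 6.
Every move lowers a or b (never raises either), so fill the grid row by row in increasing a, and left to right within a row: each cell's successors are then already labelled.
      b=0  b=1  b=2  b=3  b=4  b=5  b=6
a=0:    L    W    L    W    L    W    L
a=1:    L    W    L    W    L    W    L
a=2:    L    W    L    W    L    W    L
a=3:    L    W    L    W    L    W    L
Cells with no legal move (terminal, hence L): (0,0), (1,0), (2,0), (3,0).
The remaining L cells, each justified by listing all of its moves:
(0,2): →(0,1)(W) only, which is W, so L
(0,4): →(0,3)(W) only, which is W, so L
(0,6): →(0,5)(W) only, which is W, so L
(1,2): →(1,1)(W), (0,1)(W) — all W, so L
(1,4): →(1,3)(W), (0,3)(W) — all W, so L
(1,6): →(1,5)(W), (0,5)(W) — all W, so L
(2,2): →(2,1)(W), (1,1)(W) — all W, so L
(2,4): →(2,3)(W), (1,3)(W) — all W, so L
(2,6): →(2,5)(W), (1,5)(W) — all W, so L
(3,2): →(3,1)(W), (2,1)(W) — all W, so L
(3,4): →(3,3)(W), (2,3)(W) — all W, so L
(3,6): →(3,5)(W), (2,5)(W) — all W, so L
Every other cell has at least one move into one of the L cells above, so it is W.
Every move from (3,6) reaches a W position, so the mover loses.

Sam wins.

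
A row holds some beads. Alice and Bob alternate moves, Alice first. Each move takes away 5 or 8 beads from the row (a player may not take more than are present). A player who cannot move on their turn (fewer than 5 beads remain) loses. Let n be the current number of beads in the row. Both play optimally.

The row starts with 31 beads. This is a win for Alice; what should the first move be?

Work bottom-up. With no move the player to move loses. Otherwise the position is W if at least one move leads to an L position for the opponent, and L if every move leads to a W.
n=0: no move → L
n=1: no move → L
n=2: no move → L
n=3: no move → L
n=4: no move → L
n=5: W (go to 0, an L position)
n=6: W (go to 1, an L position)
n=7: W (go to 2, an L position)
n=8: W (go to 3, an L position)
n=9: W (go to 4, an L position)
n=10: W (go to 2, an L position)
n=11: W (go to 3, an L position)
n=12: W (go to 4, an L position)
n=13: L (options 8(W), 5(W) are all W)
n=14: L (options 9(W), 6(W) are all W)
n=15: L (options 10(W), 7(W) are all W)
n=16: L (options 11(W), 8(W) are all W)
n=17: L (options 12(W), 9(W) are all W)
n=18: W (go to 13, an L position)
n=19: W (go to 14, an L position)
n=20: W (go to 15, an L position)
n=21: W (go to 16, an L position)
n=22: W (go to 17, an L position)
n=23: W (go to 15, an L position)
n=24: W (go to 16, an L position)
n=25: W (go to 17, an L position)
n=26: L (options 21(W), 18(W) are all W)
n=27: L (options 22(W), 19(W) are all W)
n=28: L (options 23(W), 20(W) are all W)
n=29: L (options 24(W), 21(W) are all W)
n=30: L (options 25(W), 22(W) are all W)
n=31: W (go to 26, an L position)
From 31, the L positions reachable in one move are: 26.

Remove 5, leaving 26.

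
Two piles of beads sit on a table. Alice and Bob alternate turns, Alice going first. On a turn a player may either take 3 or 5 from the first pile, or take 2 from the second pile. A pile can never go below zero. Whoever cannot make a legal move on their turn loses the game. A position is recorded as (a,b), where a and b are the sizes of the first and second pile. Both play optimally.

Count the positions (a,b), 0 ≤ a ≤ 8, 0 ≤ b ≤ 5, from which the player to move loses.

22

Compute win/loss labels from the base case upward. A position with no move is L. Any other position is W if it can reach an L in one move, else L.
Every move lowers a or b (never raises either), so fill the grid row by row in increasing a, and left to right within a row: each cell's successors are then already labelled.
      b=0  b=1  b=2  b=3  b=4  b=5
a=0:    L    L    W    W    L    L
a=1:    L    L    W    W    L    L
a=2:    L    L    W    W    L    L
a=3:    W    W    L    L    W    W
a=4:    W    W    L    L    W    W
a=5:    W    W    L    L    W    W
a=6:    W    W    W    W    W    W
a=7:    W    W    W    W    W    W
a=8:    L    L    W    W    L    L
Cells with no legal move (terminal, hence L): (0,0), (0,1), (1,0), (1,1), (2,0), (2,1).
The remaining L cells, each justified by listing all of its moves:
(0,4): L (sole option (0,2)(W) is W)
(0,5): L (sole option (0,3)(W) is W)
(1,4): L (sole option (1,2)(W) is W)
(1,5): L (sole option (1,3)(W) is W)
(2,4): L (sole option (2,2)(W) is W)
(2,5): L (sole option (2,3)(W) is W)
(3,2): L (options (0,2)(W), (3,0)(W) are all W)
(3,3): L (options (0,3)(W), (3,1)(W) are all W)
(4,2): L (options (1,2)(W), (4,0)(W) are all W)
(4,3): L (options (1,3)(W), (4,1)(W) are all W)
(5,2): L (options (2,2)(W), (0,2)(W), (5,0)(W) are all W)
(5,3): L (options (2,3)(W), (0,3)(W), (5,1)(W) are all W)
(8,0): L (options (5,0)(W), (3,0)(W) are all W)
(8,1): L (options (5,1)(W), (3,1)(W) are all W)
(8,4): L (options (5,4)(W), (3,4)(W), (8,2)(W) are all W)
(8,5): L (options (5,5)(W), (3,5)(W), (8,3)(W) are all W)
Every other cell has at least one move into one of the L cells above, so it is W.
L cells per row: a=0: 4, a=1: 4, a=2: 4, a=3: 2, a=4: 2, a=5: 2, a=6: 0, a=7: 0, a=8: 4; total 22.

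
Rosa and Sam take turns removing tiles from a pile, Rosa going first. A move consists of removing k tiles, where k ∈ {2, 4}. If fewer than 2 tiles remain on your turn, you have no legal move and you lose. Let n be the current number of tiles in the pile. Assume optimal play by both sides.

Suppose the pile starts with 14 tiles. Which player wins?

Rosa wins.

Use the standard recursion: the mover loses at a terminal position; elsewhere, the mover wins exactly when some move hands the opponent an L position.
n=0: no move → L
n=1: no move → L
n=2: W (go to 0, an L position)
n=3: W (go to 1, an L position)
n=4: W (go to 0, an L position)
n=5: W (go to 1, an L position)
n=6: L (options 4(W), 2(W) are all W)
n=7: L (options 5(W), 3(W) are all W)
n=8: W (go to 6, an L position)
n=9: W (go to 7, an L position)
n=10: W (go to 6, an L position)
n=11: W (go to 7, an L position)
n=12: L (options 10(W), 8(W) are all W)
n=13: L (options 11(W), 9(W) are all W)
n=14: W (go to 12, an L position)
From 14 Rosa can remove 2, leaving 12, reaching an L position.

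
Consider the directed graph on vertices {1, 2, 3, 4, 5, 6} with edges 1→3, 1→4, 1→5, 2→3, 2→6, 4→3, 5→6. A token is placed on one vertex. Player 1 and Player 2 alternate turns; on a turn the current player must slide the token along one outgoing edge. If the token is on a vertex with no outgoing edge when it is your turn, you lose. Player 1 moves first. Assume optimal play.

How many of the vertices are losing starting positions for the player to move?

2

Work bottom-up. With no move the player to move loses. Otherwise the position is W if at least one move leads to an L position for the opponent, and L if every move leads to a W.
Every edge goes from a vertex to one that appears earlier in the order 3, 6, 5, 4, 2, 1, so processing vertices in that order labels each vertex after all of its successors.
3: no outgoing edge → L
6: no outgoing edge → L
5: →6(L), so W
4: →3(L), so W
2: →6(L), so W
1: →3(L), so W
The L vertices are 3, 6; that is 2 in all.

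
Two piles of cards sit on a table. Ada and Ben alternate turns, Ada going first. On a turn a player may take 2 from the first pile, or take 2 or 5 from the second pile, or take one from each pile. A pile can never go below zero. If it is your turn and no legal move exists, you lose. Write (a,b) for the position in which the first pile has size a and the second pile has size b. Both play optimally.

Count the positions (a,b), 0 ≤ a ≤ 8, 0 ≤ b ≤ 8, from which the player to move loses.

Label each position W (a win for the player to move) or L (a loss). A position with no legal move is L; any other position is W exactly when some move reaches an L, and L when every move reaches a W.
Every move lowers a or b (never raises either), so fill the grid row by row in increasing a, and left to right within a row: each cell's successors are then already labelled.
      b=0  b=1  b=2  b=3  b=4  b=5  b=6  b=7  b=8
a=0:    L    L    W    W    L    W    W    L    L
a=1:    L    W    W    L    L    W    W    L    W
a=2:    W    W    L    L    W    W    L    W    W
a=3:    W    L    L    W    W    L    W    W    L
a=4:    L    L    W    W    L    W    W    L    L
a=5:    L    W    W    L    L    W    W    L    W
a=6:    W    W    L    L    W    W    L    W    W
a=7:    W    L    L    W    W    L    W    W    L
a=8:    L    L    W    W    L    W    W    L    L
Cells with no legal move (terminal, hence L): (0,0), (0,1), (1,0).
The remaining L cells, each justified by listing all of its moves:
(0,4): L (sole option (0,2)(W) is W)
(0,7): L (options (0,5)(W), (0,2)(W) are all W)
(0,8): L (options (0,6)(W), (0,3)(W) are all W)
(1,3): L (options (1,1)(W), (0,2)(W) are all W)
(1,4): L (options (1,2)(W), (0,3)(W) are all W)
(1,7): L (options (1,5)(W), (1,2)(W), (0,6)(W) are all W)
(2,2): L (options (0,2)(W), (2,0)(W), (1,1)(W) are all W)
(2,3): L (options (0,3)(W), (2,1)(W), (1,2)(W) are all W)
(2,6): L (options (0,6)(W), (2,4)(W), (2,1)(W), (1,5)(W) are all W)
(3,1): L (options (1,1)(W), (2,0)(W) are all W)
(3,2): L (options (1,2)(W), (3,0)(W), (2,1)(W) are all W)
(3,5): L (options (1,5)(W), (3,3)(W), (3,0)(W), (2,4)(W) are all W)
(3,8): L (options (1,8)(W), (3,6)(W), (3,3)(W), (2,7)(W) are all W)
(4,0): L (sole option (2,0)(W) is W)
(4,1): L (options (2,1)(W), (3,0)(W) are all W)
(4,4): L (options (2,4)(W), (4,2)(W), (3,3)(W) are all W)
(4,7): L (options (2,7)(W), (4,5)(W), (4,2)(W), (3,6)(W) are all W)
(4,8): L (options (2,8)(W), (4,6)(W), (4,3)(W), (3,7)(W) are all W)
(5,0): L (sole option (3,0)(W) is W)
(5,3): L (options (3,3)(W), (5,1)(W), (4,2)(W) are all W)
(5,4): L (options (3,4)(W), (5,2)(W), (4,3)(W) are all W)
(5,7): L (options (3,7)(W), (5,5)(W), (5,2)(W), (4,6)(W) are all W)
(6,2): L (options (4,2)(W), (6,0)(W), (5,1)(W) are all W)
(6,3): L (options (4,3)(W), (6,1)(W), (5,2)(W) are all W)
(6,6): L (options (4,6)(W), (6,4)(W), (6,1)(W), (5,5)(W) are all W)
(7,1): L (options (5,1)(W), (6,0)(W) are all W)
(7,2): L (options (5,2)(W), (7,0)(W), (6,1)(W) are all W)
(7,5): L (options (5,5)(W), (7,3)(W), (7,0)(W), (6,4)(W) are all W)
(7,8): L (options (5,8)(W), (7,6)(W), (7,3)(W), (6,7)(W) are all W)
(8,0): L (sole option (6,0)(W) is W)
(8,1): L (options (6,1)(W), (7,0)(W) are all W)
(8,4): L (options (6,4)(W), (8,2)(W), (7,3)(W) are all W)
(8,7): L (options (6,7)(W), (8,5)(W), (8,2)(W), (7,6)(W) are all W)
(8,8): L (options (6,8)(W), (8,6)(W), (8,3)(W), (7,7)(W) are all W)
Every other cell has at least one move into one of the L cells above, so it is W.
L cells per row: a=0: 5, a=1: 4, a=2: 3, a=3: 4, a=4: 5, a=5: 4, a=6: 3, a=7: 4, a=8: 5; total 37.

37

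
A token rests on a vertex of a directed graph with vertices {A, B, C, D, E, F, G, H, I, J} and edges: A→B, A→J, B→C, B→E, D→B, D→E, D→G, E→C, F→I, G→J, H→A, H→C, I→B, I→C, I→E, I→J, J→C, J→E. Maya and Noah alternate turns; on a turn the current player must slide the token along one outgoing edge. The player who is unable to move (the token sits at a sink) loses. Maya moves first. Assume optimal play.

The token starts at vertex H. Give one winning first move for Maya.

Move to A.

Classify positions by backward induction: terminal positions (no move available) are L. From any other position, the mover wins iff some move reaches an L.
Every edge goes from a vertex to one that appears earlier in the order C, E, J, B, G, D, I, F, A, H, so processing vertices in that order labels each vertex after all of its successors.
C: no outgoing edge → L
E: can move to C, which is L ⇒ W
J: can move to C, which is L ⇒ W
B: can move to C, which is L ⇒ W
G: the only move is to J(W), a W ⇒ L
D: can move to G, which is L ⇒ W
I: can move to C, which is L ⇒ W
F: the only move is to I(W), a W ⇒ L
A: moves to B(W), J(W); every one is W ⇒ L
H: can move to A, which is L ⇒ W
From H, the L positions reachable in one move are: A, C. Any move reaching one of these is winning.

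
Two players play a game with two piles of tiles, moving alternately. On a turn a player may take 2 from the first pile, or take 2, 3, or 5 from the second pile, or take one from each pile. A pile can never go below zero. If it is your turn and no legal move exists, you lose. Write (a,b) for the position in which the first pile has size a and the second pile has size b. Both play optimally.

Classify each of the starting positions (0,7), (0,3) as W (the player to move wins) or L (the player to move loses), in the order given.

Work bottom-up. With no move the player to move loses. Otherwise the position is W if at least one move leads to an L position for the opponent, and L if every move leads to a W.
No move ever increases a pile, so every position that can arise here has a ≤ 0 and b ≤ 7; it is enough to label the cells with 0 ≤ a ≤ 0 and 0 ≤ b ≤ 7.
Every move lowers a or b (never raises either), so fill the grid row by row in increasing a, and left to right within a row: each cell's successors are then already labelled.
      b=0  b=1  b=2  b=3  b=4  b=5  b=6  b=7
a=0:    L    L    W    W    W    W    W    L
Cells with no legal move (terminal, hence L): (0,0), (0,1).
The remaining L cells, each justified by listing all of its moves:
(0,7): L (options (0,5)(W), (0,4)(W), (0,2)(W) are all W)
Every other cell has at least one move into one of the L cells above, so it is W.
(0,7): one of the L cells justified above, so L
(0,3): the move to (0,1) reaches an L cell, so W

(0,7): L, (0,3): W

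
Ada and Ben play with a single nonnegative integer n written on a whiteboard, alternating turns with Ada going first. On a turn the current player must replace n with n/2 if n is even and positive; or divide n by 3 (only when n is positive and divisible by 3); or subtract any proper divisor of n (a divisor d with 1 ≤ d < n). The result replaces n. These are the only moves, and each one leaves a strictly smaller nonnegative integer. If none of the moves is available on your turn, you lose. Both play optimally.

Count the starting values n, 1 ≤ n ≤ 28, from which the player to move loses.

12

Compute win/loss labels from the base case upward. A position with no move is L. Any other position is W if it can reach an L in one move, else L.
n=0: no move → L
n=1: no move → L
n=2: →1(L), so W
n=3: →1(L), so W
n=4: →2(W), 3(W) — all W, so L
n=5: →4(L), so W
n=6: →4(L), so W
n=7: →6(W) only, which is W, so L
n=8: →4(L), so W
n=9: →3(W), 6(W), 8(W) — all W, so L
n=10: →9(L), so W
n=11: →10(W) only, which is W, so L
n=12: →4(L), so W
n=13: →12(W) only, which is W, so L
n=14: →7(L), so W
n=15: →5(W), 10(W), 12(W), 14(W) — all W, so L
n=16: →15(L), so W
n=17: →16(W) only, which is W, so L
n=18: →9(L), so W
n=19: →18(W) only, which is W, so L
n=20: →15(L), so W
n=21: →7(L), so W
n=22: →11(L), so W
n=23: →22(W) only, which is W, so L
n=24: →23(L), so W
n=25: →20(W), 24(W) — all W, so L
n=26: →13(L), so W
n=27: →9(L), so W
n=28: →14(W), 21(W), 24(W), 26(W), 27(W) — all W, so L
L entries with 1 ≤ n ≤ 28 (n=0 is outside the asked range and is not counted): n = 1, 4, 7, 9, 11, 13, 15, 17, 19, 23, 25, 28; that makes 12.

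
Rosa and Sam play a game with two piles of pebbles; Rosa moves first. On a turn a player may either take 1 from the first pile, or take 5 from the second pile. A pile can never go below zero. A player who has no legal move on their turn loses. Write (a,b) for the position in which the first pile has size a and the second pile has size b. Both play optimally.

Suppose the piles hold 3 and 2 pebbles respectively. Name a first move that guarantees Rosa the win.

Build the W/L table. Terminal = L. A non-terminal position is W if it has a move to some L; otherwise it is L.
No move ever increases a pile, so every position that can arise here has a ≤ 3 and b ≤ 2; it is enough to label the cells with 0 ≤ a ≤ 3 and 0 ≤ b ≤ 2.
Every move lowers a or b (never raises either), so fill the grid row by row in increasing a, and left to right within a row: each cell's successors are then already labelled.
      b=0  b=1  b=2
a=0:    L    L    L
a=1:    W    W    W
a=2:    L    L    L
a=3:    W    W    W
Cells with no legal move (terminal, hence L): (0,0), (0,1), (0,2).
The remaining L cells, each justified by listing all of its moves:
(2,0): L (sole option (1,0)(W) is W)
(2,1): L (sole option (1,1)(W) is W)
(2,2): L (sole option (1,2)(W) is W)
Every other cell has at least one move into one of the L cells above, so it is W.
From (3,2), the L positions reachable in one move are: (2,2).

Move to (2,2).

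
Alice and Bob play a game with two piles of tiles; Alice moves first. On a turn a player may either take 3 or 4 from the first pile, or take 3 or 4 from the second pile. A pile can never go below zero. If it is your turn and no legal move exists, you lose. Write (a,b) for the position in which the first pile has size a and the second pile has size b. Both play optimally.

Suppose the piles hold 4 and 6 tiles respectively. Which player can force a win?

Work bottom-up. With no move the player to move loses. Otherwise the position is W if at least one move leads to an L position for the opponent, and L if every move leads to a W.
No move ever increases a pile, so every position that can arise here has a ≤ 4 and b ≤ 6; it is enough to label the cells with 0 ≤ a ≤ 4 and 0 ≤ b ≤ 6.
Every move lowers a or b (never raises either), so fill the grid row by row in increasing a, and left to right within a row: each cell's successors are then already labelled.
      b=0  b=1  b=2  b=3  b=4  b=5  b=6
a=0:    L    L    L    W    W    W    W
a=1:    L    L    L    W    W    W    W
a=2:    L    L    L    W    W    W    W
a=3:    W    W    W    L    L    L    W
a=4:    W    W    W    L    L    L    W
Cells with no legal move (terminal, hence L): (0,0), (0,1), (0,2), (1,0), (1,1), (1,2), (2,0), (2,1), (2,2).
The remaining L cells, each justified by listing all of its moves:
(3,3): L (options (0,3)(W), (3,0)(W) are all W)
(3,4): L (options (0,4)(W), (3,1)(W), (3,0)(W) are all W)
(3,5): L (options (0,5)(W), (3,2)(W), (3,1)(W) are all W)
(4,3): L (options (1,3)(W), (0,3)(W), (4,0)(W) are all W)
(4,4): L (options (1,4)(W), (0,4)(W), (4,1)(W), (4,0)(W) are all W)
(4,5): L (options (1,5)(W), (0,5)(W), (4,2)(W), (4,1)(W) are all W)
Every other cell has at least one move into one of the L cells above, so it is W.
From (4,6) Alice can move to (4,3), reaching an L position.

Alice wins.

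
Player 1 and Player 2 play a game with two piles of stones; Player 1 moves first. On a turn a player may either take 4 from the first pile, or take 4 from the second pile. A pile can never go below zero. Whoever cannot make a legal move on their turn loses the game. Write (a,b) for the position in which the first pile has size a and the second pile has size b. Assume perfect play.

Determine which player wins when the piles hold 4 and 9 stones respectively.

Player 1 wins.

Classify positions by backward induction: terminal positions (no move available) are L. From any other position, the mover wins iff some move reaches an L.
No move ever increases a pile, so every position that can arise here has a ≤ 4 and b ≤ 9; it is enough to label the cells with 0 ≤ a ≤ 4 and 0 ≤ b ≤ 9.
Every move lowers a or b (never raises either), so fill the grid row by row in increasing a, and left to right within a row: each cell's successors are then already labelled.
      b=0  b=1  b=2  b=3  b=4  b=5  b=6  b=7  b=8  b=9
a=0:    L    L    L    L    W    W    W    W    L    L
a=1:    L    L    L    L    W    W    W    W    L    L
a=2:    L    L    L    L    W    W    W    W    L    L
a=3:    L    L    L    L    W    W    W    W    L    L
a=4:    W    W    W    W    L    L    L    L    W    W
Cells with no legal move (terminal, hence L): (0,0), (0,1), (0,2), (0,3), (1,0), (1,1), (1,2), (1,3), (2,0), (2,1), (2,2), (2,3), (3,0), (3,1), (3,2), (3,3).
The remaining L cells, each justified by listing all of its moves:
(0,8): →(0,4)(W) only, which is W, so L
(0,9): →(0,5)(W) only, which is W, so L
(1,8): →(1,4)(W) only, which is W, so L
(1,9): →(1,5)(W) only, which is W, so L
(2,8): →(2,4)(W) only, which is W, so L
(2,9): →(2,5)(W) only, which is W, so L
(3,8): →(3,4)(W) only, which is W, so L
(3,9): →(3,5)(W) only, which is W, so L
(4,4): →(0,4)(W), (4,0)(W) — all W, so L
(4,5): →(0,5)(W), (4,1)(W) — all W, so L
(4,6): →(0,6)(W), (4,2)(W) — all W, so L
(4,7): →(0,7)(W), (4,3)(W) — all W, so L
Every other cell has at least one move into one of the L cells above, so it is W.
From (4,9) Player 1 can move to (0,9), reaching an L position.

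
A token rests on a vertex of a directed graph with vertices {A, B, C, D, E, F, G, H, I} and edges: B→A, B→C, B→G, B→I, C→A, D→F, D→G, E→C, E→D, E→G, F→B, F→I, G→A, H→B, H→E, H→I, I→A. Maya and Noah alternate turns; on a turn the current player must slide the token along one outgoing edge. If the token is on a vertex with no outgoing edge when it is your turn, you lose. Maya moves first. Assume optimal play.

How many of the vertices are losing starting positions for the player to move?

3

Classify positions by backward induction: terminal positions (no move available) are L. From any other position, the mover wins iff some move reaches an L.
Every edge goes from a vertex to one that appears earlier in the order A, I, C, G, B, F, D, E, H, so processing vertices in that order labels each vertex after all of its successors.
A: no outgoing edge → L
I: →A(L), so W
C: →A(L), so W
G: →A(L), so W
B: →A(L), so W
F: →B(W), I(W) — all W, so L
D: →F(L), so W
E: →D(W), G(W), C(W) — all W, so L
H: →E(L), so W
The L vertices are A, E, F; that is 3 in all.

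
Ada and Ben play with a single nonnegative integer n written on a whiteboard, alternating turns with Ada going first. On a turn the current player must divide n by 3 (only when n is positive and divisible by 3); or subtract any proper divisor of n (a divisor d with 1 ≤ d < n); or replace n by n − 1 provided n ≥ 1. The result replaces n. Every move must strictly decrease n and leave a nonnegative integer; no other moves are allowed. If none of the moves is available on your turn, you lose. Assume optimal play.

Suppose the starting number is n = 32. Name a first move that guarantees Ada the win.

Label each position W (a win for the player to move) or L (a loss). A position with no legal move is L; any other position is W exactly when some move reaches an L, and L when every move reaches a W.
n=0: no move → L
n=1: reaches L-position 0 → W
n=2: only reaches 1(W), which is W → L
n=3: reaches L-position 2 → W
n=4: reaches L-position 2 → W
n=5: only reaches 4(W), which is W → L
n=6: reaches L-position 2 → W
n=7: only reaches 6(W), which is W → L
n=8: reaches L-position 7 → W
n=9: only reaches 3(W), 6(W), 8(W), all W → L
n=10: reaches L-position 5 → W
n=11: only reaches 10(W), which is W → L
n=12: reaches L-position 9 → W
n=13: only reaches 12(W), which is W → L
n=14: reaches L-position 7 → W
n=15: reaches L-position 5 → W
n=16: only reaches 8(W), 12(W), 14(W), 15(W), all W → L
n=17: reaches L-position 16 → W
n=18: reaches L-position 9 → W
n=19: only reaches 18(W), which is W → L
n=20: reaches L-position 16 → W
n=21: reaches L-position 7 → W
n=22: reaches L-position 11 → W
n=23: only reaches 22(W), which is W → L
n=24: reaches L-position 16 → W
n=25: only reaches 20(W), 24(W), all W → L
n=26: reaches L-position 13 → W
n=27: reaches L-position 9 → W
n=28: only reaches 14(W), 21(W), 24(W), 26(W), 27(W), all W → L
n=29: reaches L-position 28 → W
n=30: reaches L-position 25 → W
n=31: only reaches 30(W), which is W → L
n=32: reaches L-position 16 → W
From 32, the L positions reachable in one move are: 16, 28, 31. Any move reaching one of these is winning.

Move to 16.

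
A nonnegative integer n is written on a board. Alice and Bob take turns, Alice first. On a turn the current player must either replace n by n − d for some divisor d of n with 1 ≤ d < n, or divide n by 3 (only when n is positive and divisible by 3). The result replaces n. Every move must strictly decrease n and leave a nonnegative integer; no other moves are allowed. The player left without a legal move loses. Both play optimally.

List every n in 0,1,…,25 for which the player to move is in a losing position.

Use the standard recursion: the mover loses at a terminal position; elsewhere, the mover wins exactly when some move hands the opponent an L position.
n=0: no move → L
n=1: no move → L
n=2: W (go to 1, an L position)
n=3: W (go to 1, an L position)
n=4: L (options 2(W), 3(W) are all W)
n=5: W (go to 4, an L position)
n=6: W (go to 4, an L position)
n=7: L (sole option 6(W) is W)
n=8: W (go to 4, an L position)
n=9: L (options 3(W), 6(W), 8(W) are all W)
n=10: W (go to 9, an L position)
n=11: L (sole option 10(W) is W)
n=12: W (go to 4, an L position)
n=13: L (sole option 12(W) is W)
n=14: W (go to 7, an L position)
n=15: L (options 5(W), 10(W), 12(W), 14(W) are all W)
n=16: W (go to 15, an L position)
n=17: L (sole option 16(W) is W)
n=18: W (go to 9, an L position)
n=19: L (sole option 18(W) is W)
n=20: W (go to 15, an L position)
n=21: W (go to 7, an L position)
n=22: W (go to 11, an L position)
n=23: L (sole option 22(W) is W)
n=24: W (go to 23, an L position)
n=25: L (options 20(W), 24(W) are all W)
The losing starting values of n are exactly the entries labelled L in this table (12 of them).

0, 1, 4, 7, 9, 11, 13, 15, 17, 19, 23, 25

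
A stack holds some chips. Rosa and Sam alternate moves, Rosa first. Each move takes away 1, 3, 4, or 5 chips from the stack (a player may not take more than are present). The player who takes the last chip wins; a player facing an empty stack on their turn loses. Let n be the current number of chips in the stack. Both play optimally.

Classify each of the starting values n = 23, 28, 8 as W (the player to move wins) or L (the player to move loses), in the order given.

23: W, 28: W, 8: L

Work bottom-up. With no move the player to move loses. Otherwise the position is W if at least one move leads to an L position for the opponent, and L if every move leads to a W.
n=0: no move → L
n=1: can move to 0, which is L ⇒ W
n=2: the only move is to 1(W), a W ⇒ L
n=3: can move to 2, which is L ⇒ W
n=4: can move to 0, which is L ⇒ W
n=5: can move to 2, which is L ⇒ W
n=6: can move to 2, which is L ⇒ W
n=7: can move to 2, which is L ⇒ W
n=8: moves to 7(W), 5(W), 4(W), 3(W); every one is W ⇒ L
n=9: can move to 8, which is L ⇒ W
n=10: moves to 9(W), 7(W), 6(W), 5(W); every one is W ⇒ L
n=11: can move to 10, which is L ⇒ W
n=12: can move to 8, which is L ⇒ W
n=13: can move to 10, which is L ⇒ W
n=14: can move to 10, which is L ⇒ W
n=15: can move to 10, which is L ⇒ W
n=16: moves to 15(W), 13(W), 12(W), 11(W); every one is W ⇒ L
n=17: can move to 16, which is L ⇒ W
n=18: moves to 17(W), 15(W), 14(W), 13(W); every one is W ⇒ L
n=19: can move to 18, which is L ⇒ W
n=20: can move to 16, which is L ⇒ W
n=21: can move to 18, which is L ⇒ W
n=22: can move to 18, which is L ⇒ W
n=23: can move to 18, which is L ⇒ W
n=24: moves to 23(W), 21(W), 20(W), 19(W); every one is W ⇒ L
n=25: can move to 24, which is L ⇒ W
n=26: moves to 25(W), 23(W), 22(W), 21(W); every one is W ⇒ L
n=27: can move to 26, which is L ⇒ W
n=28: can move to 24, which is L ⇒ W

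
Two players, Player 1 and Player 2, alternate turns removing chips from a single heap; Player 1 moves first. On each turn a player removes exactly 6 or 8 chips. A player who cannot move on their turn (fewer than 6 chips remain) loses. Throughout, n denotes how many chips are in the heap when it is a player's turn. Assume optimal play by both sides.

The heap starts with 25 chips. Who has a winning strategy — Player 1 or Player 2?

Player 1 wins.

Build the W/L table. Terminal = L. A non-terminal position is W if it has a move to some L; otherwise it is L.
n=0: no move → L
n=1: no move → L
n=2: no move → L
n=3: no move → L
n=4: no move → L
n=5: no move → L
n=6: →0(L), so W
n=7: →1(L), so W
n=8: →2(L), so W
n=9: →3(L), so W
n=10: →4(L), so W
n=11: →5(L), so W
n=12: →4(L), so W
n=13: →5(L), so W
n=14: →8(W), 6(W) — all W, so L
n=15: →9(W), 7(W) — all W, so L
n=16: →10(W), 8(W) — all W, so L
n=17: →11(W), 9(W) — all W, so L
n=18: →12(W), 10(W) — all W, so L
n=19: →13(W), 11(W) — all W, so L
n=20: →14(L), so W
n=21: →15(L), so W
n=22: →16(L), so W
n=23: →17(L), so W
n=24: →18(L), so W
n=25: →19(L), so W
The starting position 25 is W: Player 1 should remove 6, leaving 19, handing over an L position.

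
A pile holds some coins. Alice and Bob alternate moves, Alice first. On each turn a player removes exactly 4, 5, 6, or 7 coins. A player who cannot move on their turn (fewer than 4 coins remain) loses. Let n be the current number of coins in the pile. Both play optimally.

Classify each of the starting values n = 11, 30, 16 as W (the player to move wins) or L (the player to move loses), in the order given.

Positions with no move are L. A position that does have a move is losing for the player to move precisely when every available move leads to a winning position for the opponent. Fill in the labels:
n=0: no move → L
n=1: no move → L
n=2: no move → L
n=3: no move → L
n=4: can move to 0, which is L ⇒ W
n=5: can move to 1, which is L ⇒ W
n=6: can move to 2, which is L ⇒ W
n=7: can move to 3, which is L ⇒ W
n=8: can move to 3, which is L ⇒ W
n=9: can move to 3, which is L ⇒ W
n=10: can move to 3, which is L ⇒ W
n=11: moves to 7(W), 6(W), 5(W), 4(W); every one is W ⇒ L
n=12: moves to 8(W), 7(W), 6(W), 5(W); every one is W ⇒ L
n=13: moves to 9(W), 8(W), 7(W), 6(W); every one is W ⇒ L
n=14: moves to 10(W), 9(W), 8(W), 7(W); every one is W ⇒ L
n=15: can move to 11, which is L ⇒ W
n=16: can move to 12, which is L ⇒ W
n=17: can move to 13, which is L ⇒ W
n=18: can move to 14, which is L ⇒ W
n=19: can move to 14, which is L ⇒ W
n=20: can move to 14, which is L ⇒ W
n=21: can move to 14, which is L ⇒ W
n=22: moves to 18(W), 17(W), 16(W), 15(W); every one is W ⇒ L
n=23: moves to 19(W), 18(W), 17(W), 16(W); every one is W ⇒ L
n=24: moves to 20(W), 19(W), 18(W), 17(W); every one is W ⇒ L
n=25: moves to 21(W), 20(W), 19(W), 18(W); every one is W ⇒ L
n=26: can move to 22, which is L ⇒ W
n=27: can move to 23, which is L ⇒ W
n=28: can move to 24, which is L ⇒ W
n=29: can move to 25, which is L ⇒ W
n=30: can move to 25, which is L ⇒ W

11: L, 30: W, 16: W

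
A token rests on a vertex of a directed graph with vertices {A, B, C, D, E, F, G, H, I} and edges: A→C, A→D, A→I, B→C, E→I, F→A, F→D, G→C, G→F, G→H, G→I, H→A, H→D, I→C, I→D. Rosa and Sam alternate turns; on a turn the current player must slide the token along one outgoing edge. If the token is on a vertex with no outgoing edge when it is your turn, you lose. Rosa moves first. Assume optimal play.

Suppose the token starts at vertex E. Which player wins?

Classify positions by backward induction: terminal positions (no move available) are L. From any other position, the mover wins iff some move reaches an L.
Every edge goes from a vertex to one that appears earlier in the order C, D, I, A, H, E, F, G, B, so processing vertices in that order labels each vertex after all of its successors.
C: no outgoing edge → L
D: no outgoing edge → L
I: →D(L), so W
A: →D(L), so W
H: →D(L), so W
E: →I(W) only, which is W, so L
F: →D(L), so W
G: →C(L), so W
B: →C(L), so W
Every move from E reaches a W position, so the mover loses.

Sam wins.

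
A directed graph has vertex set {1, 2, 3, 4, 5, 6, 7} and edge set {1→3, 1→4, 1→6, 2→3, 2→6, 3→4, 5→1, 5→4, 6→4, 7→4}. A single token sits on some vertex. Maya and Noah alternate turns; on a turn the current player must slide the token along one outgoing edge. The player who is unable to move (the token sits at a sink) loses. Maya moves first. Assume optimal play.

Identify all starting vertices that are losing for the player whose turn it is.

Build the W/L table. Terminal = L. A non-terminal position is W if it has a move to some L; otherwise it is L.
Every edge goes from a vertex to one that appears earlier in the order 4, 6, 3, 2, 1, 7, 5, so processing vertices in that order labels each vertex after all of its successors.
4: no outgoing edge → L
6: can move to 4, which is L ⇒ W
3: can move to 4, which is L ⇒ W
2: moves to 3(W), 6(W); every one is W ⇒ L
1: can move to 4, which is L ⇒ W
7: can move to 4, which is L ⇒ W
5: can move to 4, which is L ⇒ W
Reading off the rows marked L gives the requested list; there are 2 such vertices.

2, 4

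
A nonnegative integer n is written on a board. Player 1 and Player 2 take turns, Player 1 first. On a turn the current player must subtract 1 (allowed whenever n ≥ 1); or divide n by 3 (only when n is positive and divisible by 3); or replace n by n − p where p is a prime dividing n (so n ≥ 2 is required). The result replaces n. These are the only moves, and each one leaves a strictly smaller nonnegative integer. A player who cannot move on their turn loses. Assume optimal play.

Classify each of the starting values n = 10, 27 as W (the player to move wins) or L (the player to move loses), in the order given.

Compute win/loss labels from the base case upward. A position with no move is L. Any other position is W if it can reach an L in one move, else L.
n=0: no move → L
n=1: →0(L), so W
n=2: →0(L), so W
n=3: →0(L), so W
n=4: →2(W), 3(W) — all W, so L
n=5: →0(L), so W
n=6: →4(L), so W
n=7: →0(L), so W
n=8: →6(W), 7(W) — all W, so L
n=9: →8(L), so W
n=10: →8(L), so W
n=11: →0(L), so W
n=12: →4(L), so W
n=13: →0(L), so W
n=14: →7(W), 12(W), 13(W) — all W, so L
n=15: →14(L), so W
n=16: →14(L), so W
n=17: →0(L), so W
n=18: →6(W), 15(W), 16(W), 17(W) — all W, so L
n=19: →0(L), so W
n=20: →18(L), so W
n=21: →14(L), so W
n=22: →11(W), 20(W), 21(W) — all W, so L
n=23: →0(L), so W
n=24: →8(L), so W
n=25: →20(W), 24(W) — all W, so L
n=26: →25(L), so W
n=27: →9(W), 24(W), 26(W) — all W, so L

10: W, 27: L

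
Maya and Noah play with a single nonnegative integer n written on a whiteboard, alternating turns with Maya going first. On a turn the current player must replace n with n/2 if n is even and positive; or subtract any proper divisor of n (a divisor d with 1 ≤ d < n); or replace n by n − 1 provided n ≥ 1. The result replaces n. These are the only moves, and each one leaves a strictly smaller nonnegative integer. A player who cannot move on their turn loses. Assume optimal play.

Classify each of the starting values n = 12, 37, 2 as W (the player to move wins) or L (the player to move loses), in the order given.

12: W, 37: L, 2: L

Build the W/L table. Terminal = L. A non-terminal position is W if it has a move to some L; otherwise it is L.
n=0: no move → L
n=1: W (go to 0, an L position)
n=2: L (sole option 1(W) is W)
n=3: W (go to 2, an L position)
n=4: W (go to 2, an L position)
n=5: L (sole option 4(W) is W)
n=6: W (go to 5, an L position)
n=7: L (sole option 6(W) is W)
n=8: W (go to 7, an L position)
n=9: L (options 6(W), 8(W) are all W)
n=10: W (go to 5, an L position)
n=11: L (sole option 10(W) is W)
n=12: W (go to 9, an L position)
n=13: L (sole option 12(W) is W)
n=14: W (go to 7, an L position)
n=15: L (options 10(W), 12(W), 14(W) are all W)
n=16: W (go to 15, an L position)
n=17: L (sole option 16(W) is W)
n=18: W (go to 9, an L position)
n=19: L (sole option 18(W) is W)
n=20: W (go to 15, an L position)
n=21: L (options 14(W), 18(W), 20(W) are all W)
n=22: W (go to 11, an L position)
n=23: L (sole option 22(W) is W)
n=24: W (go to 21, an L position)
n=25: L (options 20(W), 24(W) are all W)
n=26: W (go to 13, an L position)
n=27: L (options 18(W), 24(W), 26(W) are all W)
n=28: W (go to 21, an L position)
n=29: L (sole option 28(W) is W)
n=30: W (go to 15, an L position)
n=31: L (sole option 30(W) is W)
n=32: W (go to 31, an L position)
n=33: L (options 22(W), 30(W), 32(W) are all W)
n=34: W (go to 17, an L position)
n=35: L (options 28(W), 30(W), 34(W) are all W)
n=36: W (go to 27, an L position)
n=37: L (sole option 36(W) is W)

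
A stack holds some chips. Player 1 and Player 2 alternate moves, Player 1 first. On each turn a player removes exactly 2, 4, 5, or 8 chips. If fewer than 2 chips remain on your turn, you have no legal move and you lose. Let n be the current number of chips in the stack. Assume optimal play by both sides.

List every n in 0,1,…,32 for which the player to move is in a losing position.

0, 1, 7, 10, 13, 16, 19, 22, 25, 28, 31

Build the W/L table. Terminal = L. A non-terminal position is W if it has a move to some L; otherwise it is L.
n=0: no move → L
n=1: no move → L
n=2: →0(L), so W
n=3: →1(L), so W
n=4: →0(L), so W
n=5: →1(L), so W
n=6: →1(L), so W
n=7: →5(W), 3(W), 2(W) — all W, so L
n=8: →0(L), so W
n=9: →7(L), so W
n=10: →8(W), 6(W), 5(W), 2(W) — all W, so L
n=11: →7(L), so W
n=12: →10(L), so W
n=13: →11(W), 9(W), 8(W), 5(W) — all W, so L
n=14: →10(L), so W
n=15: →13(L), so W
n=16: →14(W), 12(W), 11(W), 8(W) — all W, so L
n=17: →13(L), so W
n=18: →16(L), so W
n=19: →17(W), 15(W), 14(W), 11(W) — all W, so L
n=20: →16(L), so W
n=21: →19(L), so W
n=22: →20(W), 18(W), 17(W), 14(W) — all W, so L
n=23: →19(L), so W
n=24: →22(L), so W
n=25: →23(W), 21(W), 20(W), 17(W) — all W, so L
n=26: →22(L), so W
n=27: →25(L), so W
n=28: →26(W), 24(W), 23(W), 20(W) — all W, so L
n=29: →25(L), so W
n=30: →28(L), so W
n=31: →29(W), 27(W), 26(W), 23(W) — all W, so L
n=32: →28(L), so W
The losing starting values of n are exactly the entries labelled L in this table (11 of them).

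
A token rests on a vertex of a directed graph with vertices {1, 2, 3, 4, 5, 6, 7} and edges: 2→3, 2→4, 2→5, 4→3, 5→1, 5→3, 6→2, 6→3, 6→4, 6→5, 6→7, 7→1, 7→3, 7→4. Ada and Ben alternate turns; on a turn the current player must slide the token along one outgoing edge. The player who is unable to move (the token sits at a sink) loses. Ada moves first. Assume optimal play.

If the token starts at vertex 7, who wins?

Compute win/loss labels from the base case upward. A position with no move is L. Any other position is W if it can reach an L in one move, else L.
Every edge goes from a vertex to one that appears earlier in the order 1, 3, 5, 4, 7, 2, 6, so processing vertices in that order labels each vertex after all of its successors.
1: no outgoing edge → L
3: no outgoing edge → L
5: can move to 3, which is L ⇒ W
4: can move to 3, which is L ⇒ W
7: can move to 3, which is L ⇒ W
2: can move to 3, which is L ⇒ W
6: can move to 3, which is L ⇒ W
The starting position 7 is W: Ada should move to 3, handing over an L position.

Ada wins.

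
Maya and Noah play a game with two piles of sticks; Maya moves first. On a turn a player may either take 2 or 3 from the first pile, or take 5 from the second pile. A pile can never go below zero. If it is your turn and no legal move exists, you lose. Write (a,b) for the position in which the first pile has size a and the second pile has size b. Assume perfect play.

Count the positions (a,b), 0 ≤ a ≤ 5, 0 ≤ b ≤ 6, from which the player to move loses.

19

Compute win/loss labels from the base case upward. A position with no move is L. Any other position is W if it can reach an L in one move, else L.
Every move lowers a or b (never raises either), so fill the grid row by row in increasing a, and left to right within a row: each cell's successors are then already labelled.
      b=0  b=1  b=2  b=3  b=4  b=5  b=6
a=0:    L    L    L    L    L    W    W
a=1:    L    L    L    L    L    W    W
a=2:    W    W    W    W    W    L    L
a=3:    W    W    W    W    W    L    L
a=4:    W    W    W    W    W    W    W
a=5:    L    L    L    L    L    W    W
Cells with no legal move (terminal, hence L): (0,0), (0,1), (0,2), (0,3), (0,4), (1,0), (1,1), (1,2), (1,3), (1,4).
The remaining L cells, each justified by listing all of its moves:
(2,5): L (options (0,5)(W), (2,0)(W) are all W)
(2,6): L (options (0,6)(W), (2,1)(W) are all W)
(3,5): L (options (1,5)(W), (0,5)(W), (3,0)(W) are all W)
(3,6): L (options (1,6)(W), (0,6)(W), (3,1)(W) are all W)
(5,0): L (options (3,0)(W), (2,0)(W) are all W)
(5,1): L (options (3,1)(W), (2,1)(W) are all W)
(5,2): L (options (3,2)(W), (2,2)(W) are all W)
(5,3): L (options (3,3)(W), (2,3)(W) are all W)
(5,4): L (options (3,4)(W), (2,4)(W) are all W)
Every other cell has at least one move into one of the L cells above, so it is W.
L cells per row: a=0: 5, a=1: 5, a=2: 2, a=3: 2, a=4: 0, a=5: 5; total 19.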